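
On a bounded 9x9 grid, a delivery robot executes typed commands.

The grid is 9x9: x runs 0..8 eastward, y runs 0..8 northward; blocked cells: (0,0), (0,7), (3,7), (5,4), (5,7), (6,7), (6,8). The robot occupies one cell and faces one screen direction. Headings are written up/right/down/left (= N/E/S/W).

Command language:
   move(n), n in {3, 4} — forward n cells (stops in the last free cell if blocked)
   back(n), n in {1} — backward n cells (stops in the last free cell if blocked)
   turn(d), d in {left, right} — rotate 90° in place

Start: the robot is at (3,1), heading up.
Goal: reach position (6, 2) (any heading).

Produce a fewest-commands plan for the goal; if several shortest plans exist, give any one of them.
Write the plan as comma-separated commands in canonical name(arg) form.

turn(right), move(3), turn(right), back(1)

initial: at (3,1), heading up
1. turn(right) → at (3,1), heading right
2. move(3) → at (6,1), heading right
3. turn(right) → at (6,1), heading down
4. back(1) → at (6,2), heading down
no 3-step plan works, so 4 is optimal.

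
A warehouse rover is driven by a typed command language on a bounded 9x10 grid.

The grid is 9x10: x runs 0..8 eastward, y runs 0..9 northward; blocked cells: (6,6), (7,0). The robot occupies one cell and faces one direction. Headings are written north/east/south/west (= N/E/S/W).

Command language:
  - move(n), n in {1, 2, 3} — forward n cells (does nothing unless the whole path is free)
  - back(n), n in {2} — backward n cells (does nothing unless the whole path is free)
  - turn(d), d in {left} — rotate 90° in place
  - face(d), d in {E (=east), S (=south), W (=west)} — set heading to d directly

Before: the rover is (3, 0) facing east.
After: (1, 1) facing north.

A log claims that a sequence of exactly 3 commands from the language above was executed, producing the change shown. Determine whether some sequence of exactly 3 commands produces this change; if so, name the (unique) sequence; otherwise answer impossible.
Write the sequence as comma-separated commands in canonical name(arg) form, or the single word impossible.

back(2), turn(left), move(1)

key: running move(1) before back(2) would end elsewhere — order is forced
start: (3, 0) facing east
1. back(2) → (1, 0) facing east
2. turn(left) → (1, 0) facing north
3. move(1) → (1, 1) facing north
all 512 alternatives checked — unique.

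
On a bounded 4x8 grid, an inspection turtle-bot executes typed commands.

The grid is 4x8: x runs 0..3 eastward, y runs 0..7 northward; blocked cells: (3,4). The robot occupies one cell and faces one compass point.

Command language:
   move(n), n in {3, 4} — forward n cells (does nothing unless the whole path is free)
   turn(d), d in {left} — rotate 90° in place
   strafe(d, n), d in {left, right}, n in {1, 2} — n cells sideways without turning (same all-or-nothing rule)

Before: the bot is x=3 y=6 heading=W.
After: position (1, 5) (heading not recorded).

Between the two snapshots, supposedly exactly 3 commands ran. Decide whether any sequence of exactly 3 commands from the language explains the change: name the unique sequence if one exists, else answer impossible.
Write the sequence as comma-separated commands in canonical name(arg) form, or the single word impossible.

key: running strafe(right, 2) before strafe(left, 1) would end elsewhere — order is forced
start: x=3 y=6 heading=W
[1] after strafe(left, 1): x=3 y=5 heading=W
[2] after turn(left): x=3 y=5 heading=S
[3] after strafe(right, 2): x=1 y=5 heading=S
no other 3-command option fits: unique.

strafe(left, 1), turn(left), strafe(right, 2)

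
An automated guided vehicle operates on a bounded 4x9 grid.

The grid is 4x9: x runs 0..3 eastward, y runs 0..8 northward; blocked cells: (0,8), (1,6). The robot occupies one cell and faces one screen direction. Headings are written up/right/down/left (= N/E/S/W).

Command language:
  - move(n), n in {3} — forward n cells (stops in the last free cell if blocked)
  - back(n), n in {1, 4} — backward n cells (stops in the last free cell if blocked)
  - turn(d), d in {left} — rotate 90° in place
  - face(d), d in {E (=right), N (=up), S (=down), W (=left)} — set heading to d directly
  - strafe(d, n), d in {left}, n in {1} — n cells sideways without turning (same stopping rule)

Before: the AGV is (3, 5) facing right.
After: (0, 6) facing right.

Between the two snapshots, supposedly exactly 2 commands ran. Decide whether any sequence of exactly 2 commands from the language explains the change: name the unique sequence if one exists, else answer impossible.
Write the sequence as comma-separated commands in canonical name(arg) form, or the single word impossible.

key: order matters: swapping back(4) and strafe(left, 1) lands elsewhere
t0: (3, 5) facing right
step 1 (back(4)): (0, 5) facing right
step 2 (strafe(left, 1)): (0, 6) facing right
uniquely the one of 81 2-step routes that fits.

back(4), strafe(left, 1)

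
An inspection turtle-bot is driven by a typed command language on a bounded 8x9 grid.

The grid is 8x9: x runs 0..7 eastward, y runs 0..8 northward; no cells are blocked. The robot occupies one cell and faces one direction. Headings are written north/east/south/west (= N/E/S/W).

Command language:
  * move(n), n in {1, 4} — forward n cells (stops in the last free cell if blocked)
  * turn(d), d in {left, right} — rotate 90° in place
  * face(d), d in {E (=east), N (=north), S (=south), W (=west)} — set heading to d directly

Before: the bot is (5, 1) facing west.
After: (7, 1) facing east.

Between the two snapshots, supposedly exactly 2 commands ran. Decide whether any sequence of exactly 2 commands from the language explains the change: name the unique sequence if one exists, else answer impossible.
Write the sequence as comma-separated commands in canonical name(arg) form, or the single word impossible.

face(E), move(4)

key: running move(4) before face(E) would end elsewhere — order is forced
start: (5, 1) facing west
[1] after face(E): (5, 1) facing east
[2] after move(4): (7, 1) facing east
no other 2-command option fits: unique.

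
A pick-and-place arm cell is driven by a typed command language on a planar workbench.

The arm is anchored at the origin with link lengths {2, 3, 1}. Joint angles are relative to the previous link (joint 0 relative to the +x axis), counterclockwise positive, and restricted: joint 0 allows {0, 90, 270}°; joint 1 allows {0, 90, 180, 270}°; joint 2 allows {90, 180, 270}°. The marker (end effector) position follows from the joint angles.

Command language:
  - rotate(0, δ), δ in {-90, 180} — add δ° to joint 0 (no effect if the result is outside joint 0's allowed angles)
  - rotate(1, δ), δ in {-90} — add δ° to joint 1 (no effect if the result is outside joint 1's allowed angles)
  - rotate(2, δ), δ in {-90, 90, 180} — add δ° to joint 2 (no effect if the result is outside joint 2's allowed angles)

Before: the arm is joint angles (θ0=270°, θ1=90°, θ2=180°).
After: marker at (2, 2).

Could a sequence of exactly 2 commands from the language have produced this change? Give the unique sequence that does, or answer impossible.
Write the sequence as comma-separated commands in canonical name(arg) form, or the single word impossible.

key: order matters: swapping rotate(0, 180) and rotate(0, -90) lands elsewhere
t0: joint angles (θ0=270°, θ1=90°, θ2=180°)
t=1 rotate(0, 180) ⇒ joint angles (θ0=90°, θ1=90°, θ2=180°)
t=2 rotate(0, -90) ⇒ joint angles (θ0=0°, θ1=90°, θ2=180°)
no other 2-command option fits: unique.

rotate(0, 180), rotate(0, -90)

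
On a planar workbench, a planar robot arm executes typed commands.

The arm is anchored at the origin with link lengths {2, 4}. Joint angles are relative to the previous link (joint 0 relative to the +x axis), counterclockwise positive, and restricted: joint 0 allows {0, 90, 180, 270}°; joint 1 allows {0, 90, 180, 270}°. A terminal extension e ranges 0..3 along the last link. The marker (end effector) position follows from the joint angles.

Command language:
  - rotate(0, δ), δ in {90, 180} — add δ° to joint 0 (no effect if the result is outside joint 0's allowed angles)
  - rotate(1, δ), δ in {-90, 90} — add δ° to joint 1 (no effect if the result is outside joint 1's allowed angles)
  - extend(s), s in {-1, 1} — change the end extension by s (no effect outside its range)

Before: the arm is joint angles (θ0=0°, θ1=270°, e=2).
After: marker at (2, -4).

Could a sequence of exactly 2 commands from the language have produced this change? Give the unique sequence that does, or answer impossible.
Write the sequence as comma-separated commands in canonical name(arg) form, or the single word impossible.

start: joint angles (θ0=0°, θ1=270°, e=2)
step 1 (extend(-1)): joint angles (θ0=0°, θ1=270°, e=1)
step 2 (extend(-1)): joint angles (θ0=0°, θ1=270°, e=0)
no other 2-command option fits: unique.

extend(-1), extend(-1)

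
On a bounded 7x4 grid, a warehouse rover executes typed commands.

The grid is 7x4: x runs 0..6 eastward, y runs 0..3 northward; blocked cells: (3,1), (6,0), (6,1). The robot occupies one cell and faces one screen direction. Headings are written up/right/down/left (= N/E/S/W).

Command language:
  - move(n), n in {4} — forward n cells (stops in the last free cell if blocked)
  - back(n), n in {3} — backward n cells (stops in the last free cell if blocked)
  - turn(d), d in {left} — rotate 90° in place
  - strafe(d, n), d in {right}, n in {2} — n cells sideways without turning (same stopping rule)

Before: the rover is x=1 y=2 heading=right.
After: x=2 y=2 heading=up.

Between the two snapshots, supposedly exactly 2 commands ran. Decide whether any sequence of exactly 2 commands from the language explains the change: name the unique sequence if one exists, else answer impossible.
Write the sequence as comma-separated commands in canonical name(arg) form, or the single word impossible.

checked all 2-command options: none fits.

impossible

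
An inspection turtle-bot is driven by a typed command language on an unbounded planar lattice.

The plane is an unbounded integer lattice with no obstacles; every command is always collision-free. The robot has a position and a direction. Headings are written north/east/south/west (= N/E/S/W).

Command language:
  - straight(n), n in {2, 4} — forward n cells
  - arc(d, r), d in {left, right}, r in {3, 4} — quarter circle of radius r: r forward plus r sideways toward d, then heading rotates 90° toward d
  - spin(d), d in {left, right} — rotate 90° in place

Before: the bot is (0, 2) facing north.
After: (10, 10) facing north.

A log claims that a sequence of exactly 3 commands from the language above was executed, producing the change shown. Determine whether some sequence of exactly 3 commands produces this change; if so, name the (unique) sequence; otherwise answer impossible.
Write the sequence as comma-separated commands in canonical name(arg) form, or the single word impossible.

arc(right, 4), straight(2), arc(left, 4)

key: still facing N at the end — net rotation zero over 3 steps
t0: (0, 2) facing north
step 1 (arc(right, 4)): (4, 6) facing east
step 2 (straight(2)): (6, 6) facing east
step 3 (arc(left, 4)): (10, 10) facing north
no rival 3-sequence matches.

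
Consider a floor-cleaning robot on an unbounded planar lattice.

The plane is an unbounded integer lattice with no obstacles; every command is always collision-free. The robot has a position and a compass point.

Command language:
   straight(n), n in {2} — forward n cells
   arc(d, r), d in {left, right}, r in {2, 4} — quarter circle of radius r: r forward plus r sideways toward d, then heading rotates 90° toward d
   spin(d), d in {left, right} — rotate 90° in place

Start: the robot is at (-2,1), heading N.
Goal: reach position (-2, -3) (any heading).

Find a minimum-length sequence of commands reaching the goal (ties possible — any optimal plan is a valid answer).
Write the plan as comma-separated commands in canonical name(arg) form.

start: at (-2,1), heading N
t=1 arc(right, 2) ⇒ at (0,3), heading E
t=2 arc(right, 2) ⇒ at (2,1), heading S
t=3 arc(right, 4) ⇒ at (-2,-3), heading W
no 2-step plan works, so 3 is optimal.

arc(right, 2), arc(right, 2), arc(right, 4)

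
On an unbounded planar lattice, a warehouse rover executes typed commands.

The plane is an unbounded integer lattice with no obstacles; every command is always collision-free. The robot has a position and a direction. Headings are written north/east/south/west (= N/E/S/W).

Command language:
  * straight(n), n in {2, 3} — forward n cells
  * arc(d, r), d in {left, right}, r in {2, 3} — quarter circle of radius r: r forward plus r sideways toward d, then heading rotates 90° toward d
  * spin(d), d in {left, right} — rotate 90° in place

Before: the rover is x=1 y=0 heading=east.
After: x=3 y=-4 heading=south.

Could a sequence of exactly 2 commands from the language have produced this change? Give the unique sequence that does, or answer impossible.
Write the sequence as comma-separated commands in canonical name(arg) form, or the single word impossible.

key: position moved to (3,-4) AND the heading swung to S — translation plus rotation needed
initial: x=1 y=0 heading=east
[1] after arc(right, 2): x=3 y=-2 heading=south
[2] after straight(2): x=3 y=-4 heading=south
uniquely the one of 64 2-step routes that fits.

arc(right, 2), straight(2)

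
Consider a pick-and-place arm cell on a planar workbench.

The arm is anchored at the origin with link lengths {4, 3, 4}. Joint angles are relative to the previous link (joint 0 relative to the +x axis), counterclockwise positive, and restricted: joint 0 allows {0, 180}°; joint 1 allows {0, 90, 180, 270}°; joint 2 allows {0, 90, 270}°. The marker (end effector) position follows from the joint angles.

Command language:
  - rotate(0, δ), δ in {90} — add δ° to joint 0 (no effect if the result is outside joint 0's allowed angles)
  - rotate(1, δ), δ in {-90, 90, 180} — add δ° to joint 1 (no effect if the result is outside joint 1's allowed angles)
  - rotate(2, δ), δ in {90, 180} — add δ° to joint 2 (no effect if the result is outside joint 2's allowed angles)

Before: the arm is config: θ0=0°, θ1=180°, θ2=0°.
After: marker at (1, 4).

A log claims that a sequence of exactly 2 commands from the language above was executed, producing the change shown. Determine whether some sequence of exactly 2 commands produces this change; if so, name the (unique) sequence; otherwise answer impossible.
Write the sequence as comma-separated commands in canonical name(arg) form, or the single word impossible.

rotate(2, 90), rotate(2, 180)

key: order matters: swapping rotate(2, 90) and rotate(2, 180) lands elsewhere
t0: config: θ0=0°, θ1=180°, θ2=0°
1. rotate(2, 90) → config: θ0=0°, θ1=180°, θ2=90°
2. rotate(2, 180) → config: θ0=0°, θ1=180°, θ2=270°
no rival 2-sequence matches.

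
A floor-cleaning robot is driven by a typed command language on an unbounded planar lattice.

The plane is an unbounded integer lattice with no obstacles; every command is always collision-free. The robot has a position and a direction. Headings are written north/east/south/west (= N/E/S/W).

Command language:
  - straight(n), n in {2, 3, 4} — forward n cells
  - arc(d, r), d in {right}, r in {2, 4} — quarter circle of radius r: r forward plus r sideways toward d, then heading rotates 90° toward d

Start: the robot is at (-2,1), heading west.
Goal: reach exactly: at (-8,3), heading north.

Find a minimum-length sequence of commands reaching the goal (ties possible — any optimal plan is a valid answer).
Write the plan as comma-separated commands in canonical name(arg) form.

start: at (-2,1), heading west
t=1 straight(4) ⇒ at (-6,1), heading west
t=2 arc(right, 2) ⇒ at (-8,3), heading north
no 1-step plan works, so 2 is optimal.

straight(4), arc(right, 2)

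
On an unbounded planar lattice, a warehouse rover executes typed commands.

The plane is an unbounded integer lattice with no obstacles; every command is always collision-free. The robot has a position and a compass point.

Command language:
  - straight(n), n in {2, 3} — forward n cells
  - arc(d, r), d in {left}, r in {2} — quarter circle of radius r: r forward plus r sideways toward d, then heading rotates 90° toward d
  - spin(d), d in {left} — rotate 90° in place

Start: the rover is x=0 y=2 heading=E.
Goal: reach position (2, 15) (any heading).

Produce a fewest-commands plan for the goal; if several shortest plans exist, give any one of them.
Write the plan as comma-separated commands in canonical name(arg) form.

arc(left, 2), straight(3), straight(3), straight(3), straight(2)

start: x=0 y=2 heading=E
step 1 (arc(left, 2)): x=2 y=4 heading=N
step 2 (straight(3)): x=2 y=7 heading=N
step 3 (straight(3)): x=2 y=10 heading=N
step 4 (straight(3)): x=2 y=13 heading=N
step 5 (straight(2)): x=2 y=15 heading=N
nothing shorter than 5 reaches the goal.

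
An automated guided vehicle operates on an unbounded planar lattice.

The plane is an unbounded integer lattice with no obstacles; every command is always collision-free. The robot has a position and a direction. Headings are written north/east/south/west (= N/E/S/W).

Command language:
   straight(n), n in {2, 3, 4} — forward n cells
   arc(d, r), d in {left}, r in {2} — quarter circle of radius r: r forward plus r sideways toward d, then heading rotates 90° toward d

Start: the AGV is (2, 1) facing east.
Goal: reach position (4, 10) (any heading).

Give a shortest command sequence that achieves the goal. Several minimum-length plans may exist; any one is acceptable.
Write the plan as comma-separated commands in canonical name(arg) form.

arc(left, 2), straight(4), straight(3)

start: (2, 1) facing east
step 1 (arc(left, 2)): (4, 3) facing north
step 2 (straight(4)): (4, 7) facing north
step 3 (straight(3)): (4, 10) facing north
shorter routes all fall short; 3 is best.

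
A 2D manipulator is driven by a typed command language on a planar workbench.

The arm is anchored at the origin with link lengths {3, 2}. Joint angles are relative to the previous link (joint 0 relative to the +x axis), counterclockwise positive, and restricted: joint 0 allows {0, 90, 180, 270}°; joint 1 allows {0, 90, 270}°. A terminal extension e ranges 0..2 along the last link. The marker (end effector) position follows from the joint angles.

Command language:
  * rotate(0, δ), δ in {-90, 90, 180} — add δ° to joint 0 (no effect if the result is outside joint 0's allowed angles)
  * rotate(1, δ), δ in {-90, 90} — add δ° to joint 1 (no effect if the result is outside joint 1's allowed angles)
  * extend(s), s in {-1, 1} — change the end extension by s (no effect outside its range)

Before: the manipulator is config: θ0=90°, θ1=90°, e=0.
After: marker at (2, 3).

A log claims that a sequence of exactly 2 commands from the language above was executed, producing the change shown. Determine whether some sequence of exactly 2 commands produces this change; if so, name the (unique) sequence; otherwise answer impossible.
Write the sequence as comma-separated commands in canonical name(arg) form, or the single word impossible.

rotate(1, -90), rotate(1, -90)

initial: config: θ0=90°, θ1=90°, e=0
t=1 rotate(1, -90) ⇒ config: θ0=90°, θ1=0°, e=0
t=2 rotate(1, -90) ⇒ config: θ0=90°, θ1=270°, e=0
all 49 alternatives checked — unique.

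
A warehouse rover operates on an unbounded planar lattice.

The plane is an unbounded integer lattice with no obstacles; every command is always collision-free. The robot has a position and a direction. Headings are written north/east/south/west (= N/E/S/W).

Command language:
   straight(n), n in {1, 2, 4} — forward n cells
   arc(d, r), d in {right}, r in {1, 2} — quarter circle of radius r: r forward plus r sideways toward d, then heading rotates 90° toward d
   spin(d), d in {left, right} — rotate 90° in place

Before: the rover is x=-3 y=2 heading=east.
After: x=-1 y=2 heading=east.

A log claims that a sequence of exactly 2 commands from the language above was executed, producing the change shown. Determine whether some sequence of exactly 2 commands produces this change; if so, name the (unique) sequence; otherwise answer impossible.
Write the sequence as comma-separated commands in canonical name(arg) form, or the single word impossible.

key: heading stays E — no command in the sequence turns
initial: x=-3 y=2 heading=east
[1] after straight(1): x=-2 y=2 heading=east
[2] after straight(1): x=-1 y=2 heading=east
uniquely the one of 49 2-step routes that fits.

straight(1), straight(1)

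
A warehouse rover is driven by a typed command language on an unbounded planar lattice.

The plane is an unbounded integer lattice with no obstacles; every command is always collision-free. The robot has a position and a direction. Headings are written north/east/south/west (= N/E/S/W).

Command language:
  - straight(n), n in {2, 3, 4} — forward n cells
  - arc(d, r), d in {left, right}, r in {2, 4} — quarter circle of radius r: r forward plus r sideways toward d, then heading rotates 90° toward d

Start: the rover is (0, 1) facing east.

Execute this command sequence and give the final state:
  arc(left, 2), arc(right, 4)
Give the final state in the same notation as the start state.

from: (0, 1) facing east
t=1 arc(left, 2) ⇒ (2, 3) facing north
t=2 arc(right, 4) ⇒ (6, 7) facing east

(6, 7) facing east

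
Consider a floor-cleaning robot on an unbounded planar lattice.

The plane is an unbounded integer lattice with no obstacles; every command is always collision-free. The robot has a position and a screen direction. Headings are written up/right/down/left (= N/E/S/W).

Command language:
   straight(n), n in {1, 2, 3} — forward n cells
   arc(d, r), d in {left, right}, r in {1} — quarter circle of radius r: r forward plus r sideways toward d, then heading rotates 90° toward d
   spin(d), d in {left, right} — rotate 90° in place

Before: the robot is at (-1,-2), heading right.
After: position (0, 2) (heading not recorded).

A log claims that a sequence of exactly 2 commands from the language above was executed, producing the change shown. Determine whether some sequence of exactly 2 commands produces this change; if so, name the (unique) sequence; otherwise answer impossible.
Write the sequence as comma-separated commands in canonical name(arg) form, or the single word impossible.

arc(left, 1), straight(3)

key: running straight(3) before arc(left, 1) would end elsewhere — order is forced
initial: at (-1,-2), heading right
1. arc(left, 1) → at (0,-1), heading up
2. straight(3) → at (0,2), heading up
uniquely the one of 49 2-step routes that fits.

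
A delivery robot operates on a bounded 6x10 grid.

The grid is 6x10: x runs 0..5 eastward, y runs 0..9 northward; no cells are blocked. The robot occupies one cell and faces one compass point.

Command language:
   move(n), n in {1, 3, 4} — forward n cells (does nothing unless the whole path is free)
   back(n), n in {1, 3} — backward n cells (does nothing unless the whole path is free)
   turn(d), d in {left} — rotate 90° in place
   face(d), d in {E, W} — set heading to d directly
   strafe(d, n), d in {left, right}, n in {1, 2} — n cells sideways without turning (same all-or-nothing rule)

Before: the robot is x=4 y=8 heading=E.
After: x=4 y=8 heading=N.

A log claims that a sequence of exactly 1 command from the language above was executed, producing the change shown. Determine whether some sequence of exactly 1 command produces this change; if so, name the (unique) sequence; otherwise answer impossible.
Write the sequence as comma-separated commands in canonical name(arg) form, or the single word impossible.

turn(left)

key: (4,8) unchanged — the single command moves nothing
initial: x=4 y=8 heading=E
step 1 (turn(left)): x=4 y=8 heading=N
all 12 alternatives checked — unique.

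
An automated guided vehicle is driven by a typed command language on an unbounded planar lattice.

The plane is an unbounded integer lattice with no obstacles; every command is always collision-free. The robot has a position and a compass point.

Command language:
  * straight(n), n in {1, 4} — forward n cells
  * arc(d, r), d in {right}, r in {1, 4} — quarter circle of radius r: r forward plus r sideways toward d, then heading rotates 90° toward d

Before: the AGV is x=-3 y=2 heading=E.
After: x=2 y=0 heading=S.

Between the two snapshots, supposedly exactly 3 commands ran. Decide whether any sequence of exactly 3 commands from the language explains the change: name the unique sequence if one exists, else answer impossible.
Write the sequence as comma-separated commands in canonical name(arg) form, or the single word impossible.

straight(4), arc(right, 1), straight(1)

key: running straight(1) before straight(4) would end elsewhere — order is forced
begin: x=-3 y=2 heading=E
[1] after straight(4): x=1 y=2 heading=E
[2] after arc(right, 1): x=2 y=1 heading=S
[3] after straight(1): x=2 y=0 heading=S
all 64 alternatives checked — unique.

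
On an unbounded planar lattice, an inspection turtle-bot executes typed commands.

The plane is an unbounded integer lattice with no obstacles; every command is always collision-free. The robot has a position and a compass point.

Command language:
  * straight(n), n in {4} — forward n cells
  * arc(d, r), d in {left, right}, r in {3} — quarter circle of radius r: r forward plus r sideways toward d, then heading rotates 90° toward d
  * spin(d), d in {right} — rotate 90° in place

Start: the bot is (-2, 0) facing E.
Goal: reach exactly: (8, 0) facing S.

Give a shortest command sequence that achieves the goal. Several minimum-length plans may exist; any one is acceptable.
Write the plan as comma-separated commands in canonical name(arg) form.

straight(4), arc(left, 3), spin(right), arc(right, 3)

from: (-2, 0) facing E
t=1 straight(4) ⇒ (2, 0) facing E
t=2 arc(left, 3) ⇒ (5, 3) facing N
t=3 spin(right) ⇒ (5, 3) facing E
t=4 arc(right, 3) ⇒ (8, 0) facing S
shorter routes all fall short; 4 is best.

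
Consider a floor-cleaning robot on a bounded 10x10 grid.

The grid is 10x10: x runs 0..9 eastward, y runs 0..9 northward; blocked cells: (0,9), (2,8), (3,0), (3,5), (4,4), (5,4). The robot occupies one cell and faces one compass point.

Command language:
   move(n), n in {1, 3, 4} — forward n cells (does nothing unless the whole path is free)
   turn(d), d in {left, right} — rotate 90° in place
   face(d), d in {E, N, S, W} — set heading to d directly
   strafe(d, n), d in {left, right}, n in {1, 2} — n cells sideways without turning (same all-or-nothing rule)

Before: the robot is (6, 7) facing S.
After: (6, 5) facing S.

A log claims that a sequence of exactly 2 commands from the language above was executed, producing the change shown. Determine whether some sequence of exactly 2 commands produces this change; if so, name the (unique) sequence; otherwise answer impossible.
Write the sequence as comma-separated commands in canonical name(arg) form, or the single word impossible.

move(1), move(1)

key: still facing S at the end — nothing in the sequence rotates
start: (6, 7) facing S
t=1 move(1) ⇒ (6, 6) facing S
t=2 move(1) ⇒ (6, 5) facing S
all 169 alternatives checked — unique.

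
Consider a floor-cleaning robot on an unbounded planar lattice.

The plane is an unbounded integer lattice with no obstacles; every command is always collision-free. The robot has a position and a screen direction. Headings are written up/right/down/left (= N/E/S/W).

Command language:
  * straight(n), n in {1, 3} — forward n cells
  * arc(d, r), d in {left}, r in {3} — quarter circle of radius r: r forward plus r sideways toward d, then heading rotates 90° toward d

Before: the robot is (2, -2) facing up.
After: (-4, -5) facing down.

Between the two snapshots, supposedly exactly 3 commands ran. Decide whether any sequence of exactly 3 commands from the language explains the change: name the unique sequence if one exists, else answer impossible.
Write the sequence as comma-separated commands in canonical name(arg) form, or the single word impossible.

key: running straight(3) before arc(left, 3) would end elsewhere — order is forced
begin: (2, -2) facing up
t=1 arc(left, 3) ⇒ (-1, 1) facing left
t=2 arc(left, 3) ⇒ (-4, -2) facing down
t=3 straight(3) ⇒ (-4, -5) facing down
uniquely the one of 27 3-step routes that fits.

arc(left, 3), arc(left, 3), straight(3)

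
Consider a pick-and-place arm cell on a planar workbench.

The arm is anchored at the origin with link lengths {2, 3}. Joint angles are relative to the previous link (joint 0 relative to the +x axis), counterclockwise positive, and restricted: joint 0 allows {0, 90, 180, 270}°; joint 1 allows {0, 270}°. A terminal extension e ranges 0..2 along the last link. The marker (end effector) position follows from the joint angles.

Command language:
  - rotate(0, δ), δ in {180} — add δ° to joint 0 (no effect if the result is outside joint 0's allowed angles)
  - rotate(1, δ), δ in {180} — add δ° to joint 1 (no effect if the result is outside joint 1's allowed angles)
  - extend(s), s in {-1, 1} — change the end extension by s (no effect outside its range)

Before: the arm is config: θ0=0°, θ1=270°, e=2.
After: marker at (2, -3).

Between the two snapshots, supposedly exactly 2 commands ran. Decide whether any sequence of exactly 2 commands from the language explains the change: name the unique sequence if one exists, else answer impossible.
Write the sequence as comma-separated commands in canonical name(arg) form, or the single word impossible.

t0: config: θ0=0°, θ1=270°, e=2
t=1 extend(-1) ⇒ config: θ0=0°, θ1=270°, e=1
t=2 extend(-1) ⇒ config: θ0=0°, θ1=270°, e=0
no other 2-command option fits: unique.

extend(-1), extend(-1)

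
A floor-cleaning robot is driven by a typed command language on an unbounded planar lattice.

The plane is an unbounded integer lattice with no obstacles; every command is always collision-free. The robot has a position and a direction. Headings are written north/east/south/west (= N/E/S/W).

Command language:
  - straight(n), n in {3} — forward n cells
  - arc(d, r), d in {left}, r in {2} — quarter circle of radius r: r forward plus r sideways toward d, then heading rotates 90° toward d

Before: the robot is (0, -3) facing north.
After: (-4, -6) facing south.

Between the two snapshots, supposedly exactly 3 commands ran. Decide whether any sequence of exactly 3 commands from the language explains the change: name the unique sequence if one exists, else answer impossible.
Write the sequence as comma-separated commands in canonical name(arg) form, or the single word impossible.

arc(left, 2), arc(left, 2), straight(3)

key: running straight(3) before arc(left, 2) would end elsewhere — order is forced
t0: (0, -3) facing north
[1] after arc(left, 2): (-2, -1) facing west
[2] after arc(left, 2): (-4, -3) facing south
[3] after straight(3): (-4, -6) facing south
uniquely the one of 8 3-step routes that fits.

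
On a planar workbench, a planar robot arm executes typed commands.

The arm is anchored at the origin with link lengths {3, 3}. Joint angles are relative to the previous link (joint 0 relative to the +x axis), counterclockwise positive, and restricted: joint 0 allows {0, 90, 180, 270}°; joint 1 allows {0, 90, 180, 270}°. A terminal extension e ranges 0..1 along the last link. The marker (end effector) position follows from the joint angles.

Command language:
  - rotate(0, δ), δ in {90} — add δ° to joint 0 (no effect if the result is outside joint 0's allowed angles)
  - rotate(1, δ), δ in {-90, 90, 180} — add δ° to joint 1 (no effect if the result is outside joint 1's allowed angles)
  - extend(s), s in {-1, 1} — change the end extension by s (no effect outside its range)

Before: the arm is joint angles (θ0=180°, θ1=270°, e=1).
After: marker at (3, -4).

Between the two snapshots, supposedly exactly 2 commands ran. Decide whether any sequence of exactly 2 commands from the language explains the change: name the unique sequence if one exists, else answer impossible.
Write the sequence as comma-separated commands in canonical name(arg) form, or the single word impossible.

initial: joint angles (θ0=180°, θ1=270°, e=1)
1. rotate(0, 90) → joint angles (θ0=270°, θ1=270°, e=1)
2. rotate(0, 90) → joint angles (θ0=0°, θ1=270°, e=1)
no other 2-command option fits: unique.

rotate(0, 90), rotate(0, 90)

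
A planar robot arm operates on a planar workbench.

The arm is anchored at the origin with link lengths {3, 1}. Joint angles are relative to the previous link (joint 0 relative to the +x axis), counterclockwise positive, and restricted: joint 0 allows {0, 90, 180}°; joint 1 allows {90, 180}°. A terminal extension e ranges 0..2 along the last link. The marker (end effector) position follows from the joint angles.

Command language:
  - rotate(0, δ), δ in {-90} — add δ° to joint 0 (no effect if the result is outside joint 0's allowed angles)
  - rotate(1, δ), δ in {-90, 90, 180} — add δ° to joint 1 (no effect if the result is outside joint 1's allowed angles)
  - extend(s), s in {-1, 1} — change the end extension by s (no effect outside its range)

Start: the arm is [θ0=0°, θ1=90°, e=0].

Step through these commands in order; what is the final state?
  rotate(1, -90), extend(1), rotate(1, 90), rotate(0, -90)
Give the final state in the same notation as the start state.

[θ0=0°, θ1=180°, e=1]

from: [θ0=0°, θ1=90°, e=0]
t=1 rotate(1, -90) ⇒ [θ0=0°, θ1=90°, e=0]
t=2 extend(1) ⇒ [θ0=0°, θ1=90°, e=1]
t=3 rotate(1, 90) ⇒ [θ0=0°, θ1=180°, e=1]
t=4 rotate(0, -90) ⇒ [θ0=0°, θ1=180°, e=1]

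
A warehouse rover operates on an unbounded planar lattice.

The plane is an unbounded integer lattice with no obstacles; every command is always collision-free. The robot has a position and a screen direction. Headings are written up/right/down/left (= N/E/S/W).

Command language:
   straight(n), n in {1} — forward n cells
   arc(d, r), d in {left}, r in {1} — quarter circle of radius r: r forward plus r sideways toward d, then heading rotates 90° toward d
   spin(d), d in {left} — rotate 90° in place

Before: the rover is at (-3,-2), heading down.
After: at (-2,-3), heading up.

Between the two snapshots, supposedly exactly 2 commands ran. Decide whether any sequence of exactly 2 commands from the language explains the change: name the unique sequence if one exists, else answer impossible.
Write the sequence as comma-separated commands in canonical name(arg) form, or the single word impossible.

arc(left, 1), spin(left)

key: cell and facing (now N) both changed — the 2 commands mix motion and turning
start: at (-3,-2), heading down
[1] after arc(left, 1): at (-2,-3), heading right
[2] after spin(left): at (-2,-3), heading up
no other 2-command option fits: unique.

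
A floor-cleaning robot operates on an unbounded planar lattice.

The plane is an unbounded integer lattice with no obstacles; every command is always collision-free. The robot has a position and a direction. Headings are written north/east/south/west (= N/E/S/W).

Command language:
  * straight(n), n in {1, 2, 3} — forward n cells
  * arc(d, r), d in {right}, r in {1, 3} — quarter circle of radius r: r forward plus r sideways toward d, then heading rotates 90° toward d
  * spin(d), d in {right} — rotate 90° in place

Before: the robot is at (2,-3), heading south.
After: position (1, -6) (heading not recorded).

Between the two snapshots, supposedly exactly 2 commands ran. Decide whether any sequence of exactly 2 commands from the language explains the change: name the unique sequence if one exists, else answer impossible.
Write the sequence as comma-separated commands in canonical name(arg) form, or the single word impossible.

straight(2), arc(right, 1)

key: order matters: swapping straight(2) and arc(right, 1) lands elsewhere
begin: at (2,-3), heading south
[1] after straight(2): at (2,-5), heading south
[2] after arc(right, 1): at (1,-6), heading west
uniquely the one of 36 2-step routes that fits.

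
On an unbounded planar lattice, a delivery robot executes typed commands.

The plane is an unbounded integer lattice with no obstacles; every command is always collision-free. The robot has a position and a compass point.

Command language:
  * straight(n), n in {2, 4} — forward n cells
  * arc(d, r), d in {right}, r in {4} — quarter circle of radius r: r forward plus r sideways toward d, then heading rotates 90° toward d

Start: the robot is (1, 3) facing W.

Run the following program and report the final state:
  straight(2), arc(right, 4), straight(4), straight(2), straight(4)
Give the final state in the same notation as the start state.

(-5, 17) facing N

initial: (1, 3) facing W
1. straight(2) → (-1, 3) facing W
2. arc(right, 4) → (-5, 7) facing N
3. straight(4) → (-5, 11) facing N
4. straight(2) → (-5, 13) facing N
5. straight(4) → (-5, 17) facing N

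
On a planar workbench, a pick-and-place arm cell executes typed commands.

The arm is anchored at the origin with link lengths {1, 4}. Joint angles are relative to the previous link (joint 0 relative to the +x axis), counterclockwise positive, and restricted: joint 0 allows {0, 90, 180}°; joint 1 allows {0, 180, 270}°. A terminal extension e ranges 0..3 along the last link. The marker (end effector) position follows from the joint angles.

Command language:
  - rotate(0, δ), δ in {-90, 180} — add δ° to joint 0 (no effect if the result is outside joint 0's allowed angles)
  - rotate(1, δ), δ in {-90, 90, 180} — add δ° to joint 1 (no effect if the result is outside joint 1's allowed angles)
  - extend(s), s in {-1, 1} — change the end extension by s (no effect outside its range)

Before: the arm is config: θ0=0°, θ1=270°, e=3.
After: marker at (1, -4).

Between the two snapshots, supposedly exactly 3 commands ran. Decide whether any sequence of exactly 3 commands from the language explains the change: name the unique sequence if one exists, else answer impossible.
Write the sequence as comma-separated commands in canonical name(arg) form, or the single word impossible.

extend(-1), extend(-1), extend(-1)

start: config: θ0=0°, θ1=270°, e=3
[1] after extend(-1): config: θ0=0°, θ1=270°, e=2
[2] after extend(-1): config: θ0=0°, θ1=270°, e=1
[3] after extend(-1): config: θ0=0°, θ1=270°, e=0
no other 3-command option fits: unique.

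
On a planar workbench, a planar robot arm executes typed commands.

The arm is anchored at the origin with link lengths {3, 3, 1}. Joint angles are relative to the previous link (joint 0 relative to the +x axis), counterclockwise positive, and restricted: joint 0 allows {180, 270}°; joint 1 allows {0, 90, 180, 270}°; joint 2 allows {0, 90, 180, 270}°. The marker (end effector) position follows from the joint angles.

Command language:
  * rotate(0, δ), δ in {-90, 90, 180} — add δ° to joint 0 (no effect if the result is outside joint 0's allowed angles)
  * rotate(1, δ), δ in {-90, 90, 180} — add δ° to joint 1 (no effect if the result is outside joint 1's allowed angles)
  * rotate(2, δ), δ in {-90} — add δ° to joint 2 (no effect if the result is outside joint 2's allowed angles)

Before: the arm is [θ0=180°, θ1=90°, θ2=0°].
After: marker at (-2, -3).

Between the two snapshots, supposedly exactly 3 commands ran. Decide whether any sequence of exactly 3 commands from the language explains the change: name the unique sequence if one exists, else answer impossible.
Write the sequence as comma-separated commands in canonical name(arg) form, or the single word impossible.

rotate(2, -90), rotate(2, -90), rotate(2, -90)

initial: [θ0=180°, θ1=90°, θ2=0°]
t=1 rotate(2, -90) ⇒ [θ0=180°, θ1=90°, θ2=270°]
t=2 rotate(2, -90) ⇒ [θ0=180°, θ1=90°, θ2=180°]
t=3 rotate(2, -90) ⇒ [θ0=180°, θ1=90°, θ2=90°]
no other 3-command option fits: unique.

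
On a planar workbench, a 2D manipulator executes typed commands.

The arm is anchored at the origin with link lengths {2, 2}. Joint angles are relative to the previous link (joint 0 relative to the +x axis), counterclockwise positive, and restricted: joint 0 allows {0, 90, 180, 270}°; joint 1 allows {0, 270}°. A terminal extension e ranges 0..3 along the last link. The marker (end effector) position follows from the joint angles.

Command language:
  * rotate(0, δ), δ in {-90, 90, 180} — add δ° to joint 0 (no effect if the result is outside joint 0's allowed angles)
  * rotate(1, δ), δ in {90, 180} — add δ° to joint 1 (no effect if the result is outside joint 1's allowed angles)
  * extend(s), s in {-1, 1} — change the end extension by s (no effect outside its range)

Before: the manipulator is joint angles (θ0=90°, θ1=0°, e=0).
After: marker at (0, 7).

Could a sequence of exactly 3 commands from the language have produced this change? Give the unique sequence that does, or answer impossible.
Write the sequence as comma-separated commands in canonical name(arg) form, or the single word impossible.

initial: joint angles (θ0=90°, θ1=0°, e=0)
step 1 (extend(1)): joint angles (θ0=90°, θ1=0°, e=1)
step 2 (extend(1)): joint angles (θ0=90°, θ1=0°, e=2)
step 3 (extend(1)): joint angles (θ0=90°, θ1=0°, e=3)
all 343 alternatives checked — unique.

extend(1), extend(1), extend(1)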